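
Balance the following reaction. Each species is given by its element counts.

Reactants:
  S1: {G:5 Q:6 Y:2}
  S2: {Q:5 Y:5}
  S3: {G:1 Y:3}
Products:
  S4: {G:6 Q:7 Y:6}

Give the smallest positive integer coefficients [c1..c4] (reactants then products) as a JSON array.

Coefficients: [5, 1, 5, 5]

G: 5·5+1·0+5·1 = 30 | 5·6 = 30
Q: 5·6+1·5+5·0 = 35 | 5·7 = 35
Y: 5·2+1·5+5·3 = 30 | 5·6 = 30
gcd(5,1,5,5) = 1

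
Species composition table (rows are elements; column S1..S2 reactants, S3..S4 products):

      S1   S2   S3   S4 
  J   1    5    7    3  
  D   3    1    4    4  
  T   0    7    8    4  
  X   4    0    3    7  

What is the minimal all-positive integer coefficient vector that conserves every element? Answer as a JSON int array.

Coefficients: [4, 4, 3, 1]

J: 4·1+4·5 = 24 | 3·7+1·3 = 24
D: 4·3+4·1 = 16 | 3·4+1·4 = 16
T: 4·0+4·7 = 28 | 3·8+1·4 = 28
X: 4·4+4·0 = 16 | 3·3+1·7 = 16
gcd(4,4,3,1) = 1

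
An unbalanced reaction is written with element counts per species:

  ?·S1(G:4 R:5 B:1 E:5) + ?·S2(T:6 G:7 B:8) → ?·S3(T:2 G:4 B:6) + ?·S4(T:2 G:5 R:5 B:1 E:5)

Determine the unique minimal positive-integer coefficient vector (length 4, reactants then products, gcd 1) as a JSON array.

T: 5·0+3·6 = 18 | 4·2+5·2 = 18
G: 5·4+3·7 = 41 | 4·4+5·5 = 41
R: 5·5+3·0 = 25 | 4·0+5·5 = 25
B: 5·1+3·8 = 29 | 4·6+5·1 = 29
E: 5·5+3·0 = 25 | 4·0+5·5 = 25
gcd(5,3,4,5) = 1

Coefficients: [5, 3, 4, 5]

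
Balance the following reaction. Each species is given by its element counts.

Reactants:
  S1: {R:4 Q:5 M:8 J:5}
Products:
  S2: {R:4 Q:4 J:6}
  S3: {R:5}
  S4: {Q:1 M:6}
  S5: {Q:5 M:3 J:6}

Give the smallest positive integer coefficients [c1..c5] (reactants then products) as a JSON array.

Coefficients: [6, 1, 4, 6, 4]

R: 6·4 = 24 | 1·4+4·5+6·0+4·0 = 24
Q: 6·5 = 30 | 1·4+4·0+6·1+4·5 = 30
M: 6·8 = 48 | 1·0+4·0+6·6+4·3 = 48
J: 6·5 = 30 | 1·6+4·0+6·0+4·6 = 30
gcd(6,1,4,6,4) = 1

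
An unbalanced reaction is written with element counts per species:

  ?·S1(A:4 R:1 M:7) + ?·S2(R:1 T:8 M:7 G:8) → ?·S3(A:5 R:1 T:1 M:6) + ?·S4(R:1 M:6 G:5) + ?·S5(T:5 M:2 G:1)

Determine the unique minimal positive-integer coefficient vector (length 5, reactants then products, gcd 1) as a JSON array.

Coefficients: [5, 3, 4, 4, 4]

A: 5·4+3·0 = 20 | 4·5+4·0+4·0 = 20
R: 5·1+3·1 = 8 | 4·1+4·1+4·0 = 8
T: 5·0+3·8 = 24 | 4·1+4·0+4·5 = 24
M: 5·7+3·7 = 56 | 4·6+4·6+4·2 = 56
G: 5·0+3·8 = 24 | 4·0+4·5+4·1 = 24
gcd(5,3,4,4,4) = 1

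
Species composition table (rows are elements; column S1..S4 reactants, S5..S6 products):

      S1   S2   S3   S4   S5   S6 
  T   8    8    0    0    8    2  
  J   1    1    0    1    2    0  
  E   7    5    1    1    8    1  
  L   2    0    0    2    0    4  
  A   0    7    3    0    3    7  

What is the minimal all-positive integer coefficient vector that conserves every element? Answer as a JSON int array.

Coefficients: [3, 4, 6, 5, 6, 4]

T: 3·8+4·8+6·0+5·0 = 56 | 6·8+4·2 = 56
J: 3·1+4·1+6·0+5·1 = 12 | 6·2+4·0 = 12
E: 3·7+4·5+6·1+5·1 = 52 | 6·8+4·1 = 52
L: 3·2+4·0+6·0+5·2 = 16 | 6·0+4·4 = 16
A: 3·0+4·7+6·3+5·0 = 46 | 6·3+4·7 = 46
gcd(3,4,6,5,6,4) = 1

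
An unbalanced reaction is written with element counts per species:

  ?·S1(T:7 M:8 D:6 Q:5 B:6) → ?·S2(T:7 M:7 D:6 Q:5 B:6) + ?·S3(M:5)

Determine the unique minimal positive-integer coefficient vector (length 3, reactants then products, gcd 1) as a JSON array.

Coefficients: [5, 5, 1]

T: 5·7 = 35 | 5·7+1·0 = 35
M: 5·8 = 40 | 5·7+1·5 = 40
D: 5·6 = 30 | 5·6+1·0 = 30
Q: 5·5 = 25 | 5·5+1·0 = 25
B: 5·6 = 30 | 5·6+1·0 = 30
gcd(5,5,1) = 1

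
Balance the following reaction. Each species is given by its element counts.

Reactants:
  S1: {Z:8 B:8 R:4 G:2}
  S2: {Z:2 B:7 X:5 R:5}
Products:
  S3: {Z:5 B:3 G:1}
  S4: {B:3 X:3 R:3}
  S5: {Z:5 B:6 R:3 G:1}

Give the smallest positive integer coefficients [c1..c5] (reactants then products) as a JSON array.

Coefficients: [3, 3, 2, 5, 4]

Z: 3·8+3·2 = 30 | 2·5+5·0+4·5 = 30
B: 3·8+3·7 = 45 | 2·3+5·3+4·6 = 45
X: 3·0+3·5 = 15 | 2·0+5·3+4·0 = 15
R: 3·4+3·5 = 27 | 2·0+5·3+4·3 = 27
G: 3·2+3·0 = 6 | 2·1+5·0+4·1 = 6
gcd(3,3,2,5,4) = 1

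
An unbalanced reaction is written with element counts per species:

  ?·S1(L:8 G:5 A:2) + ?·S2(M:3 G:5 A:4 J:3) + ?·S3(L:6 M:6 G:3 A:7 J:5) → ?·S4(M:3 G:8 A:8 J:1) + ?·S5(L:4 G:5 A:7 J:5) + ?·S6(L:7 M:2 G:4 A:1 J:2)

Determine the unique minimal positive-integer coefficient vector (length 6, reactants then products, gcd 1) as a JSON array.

L: 5·8+5·0+1·6 = 46 | 3·0+1·4+6·7 = 46
M: 5·0+5·3+1·6 = 21 | 3·3+1·0+6·2 = 21
G: 5·5+5·5+1·3 = 53 | 3·8+1·5+6·4 = 53
A: 5·2+5·4+1·7 = 37 | 3·8+1·7+6·1 = 37
J: 5·0+5·3+1·5 = 20 | 3·1+1·5+6·2 = 20
gcd(5,5,1,3,1,6) = 1

Coefficients: [5, 5, 1, 3, 1, 6]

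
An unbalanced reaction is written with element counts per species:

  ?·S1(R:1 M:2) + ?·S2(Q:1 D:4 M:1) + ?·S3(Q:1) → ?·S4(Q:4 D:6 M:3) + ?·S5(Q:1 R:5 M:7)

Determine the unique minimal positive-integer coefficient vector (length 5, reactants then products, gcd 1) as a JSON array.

Q: 5·0+3·1+6·1 = 9 | 2·4+1·1 = 9
R: 5·1+3·0+6·0 = 5 | 2·0+1·5 = 5
D: 5·0+3·4+6·0 = 12 | 2·6+1·0 = 12
M: 5·2+3·1+6·0 = 13 | 2·3+1·7 = 13
gcd(5,3,6,2,1) = 1

Coefficients: [5, 3, 6, 2, 1]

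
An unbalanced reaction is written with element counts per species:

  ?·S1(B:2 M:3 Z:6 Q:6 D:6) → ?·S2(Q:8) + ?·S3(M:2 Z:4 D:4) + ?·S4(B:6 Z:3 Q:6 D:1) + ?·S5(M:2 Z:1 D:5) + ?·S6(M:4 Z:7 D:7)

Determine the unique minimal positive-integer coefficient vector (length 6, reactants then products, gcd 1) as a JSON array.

B: 6·2 = 12 | 3·0+2·0+2·6+1·0+3·0 = 12
M: 6·3 = 18 | 3·0+2·2+2·0+1·2+3·4 = 18
Z: 6·6 = 36 | 3·0+2·4+2·3+1·1+3·7 = 36
Q: 6·6 = 36 | 3·8+2·0+2·6+1·0+3·0 = 36
D: 6·6 = 36 | 3·0+2·4+2·1+1·5+3·7 = 36
gcd(6,3,2,2,1,3) = 1

Coefficients: [6, 3, 2, 2, 1, 3]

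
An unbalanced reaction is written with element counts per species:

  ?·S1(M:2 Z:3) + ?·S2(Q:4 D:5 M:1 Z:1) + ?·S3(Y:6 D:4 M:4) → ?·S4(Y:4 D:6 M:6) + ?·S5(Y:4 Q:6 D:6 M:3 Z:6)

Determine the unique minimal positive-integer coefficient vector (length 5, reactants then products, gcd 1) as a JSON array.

Y: 6·0+6·0+6·6 = 36 | 5·4+4·4 = 36
Q: 6·0+6·4+6·0 = 24 | 5·0+4·6 = 24
D: 6·0+6·5+6·4 = 54 | 5·6+4·6 = 54
M: 6·2+6·1+6·4 = 42 | 5·6+4·3 = 42
Z: 6·3+6·1+6·0 = 24 | 5·0+4·6 = 24
gcd(6,6,6,5,4) = 1

Coefficients: [6, 6, 6, 5, 4]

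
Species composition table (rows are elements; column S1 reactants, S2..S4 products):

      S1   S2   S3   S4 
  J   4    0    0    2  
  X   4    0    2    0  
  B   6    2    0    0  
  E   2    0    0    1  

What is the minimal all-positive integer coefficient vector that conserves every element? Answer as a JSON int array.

J: 1·4 = 4 | 3·0+2·0+2·2 = 4
X: 1·4 = 4 | 3·0+2·2+2·0 = 4
B: 1·6 = 6 | 3·2+2·0+2·0 = 6
E: 1·2 = 2 | 3·0+2·0+2·1 = 2
gcd(1,3,2,2) = 1

Coefficients: [1, 3, 2, 2]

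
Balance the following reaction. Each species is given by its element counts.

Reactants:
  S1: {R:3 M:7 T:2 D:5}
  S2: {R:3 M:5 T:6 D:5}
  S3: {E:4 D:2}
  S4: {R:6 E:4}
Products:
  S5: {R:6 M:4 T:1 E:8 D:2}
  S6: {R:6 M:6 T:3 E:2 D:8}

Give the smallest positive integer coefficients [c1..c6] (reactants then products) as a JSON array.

Coefficients: [5, 1, 5, 5, 4, 4]

R: 5·3+1·3+5·0+5·6 = 48 | 4·6+4·6 = 48
M: 5·7+1·5+5·0+5·0 = 40 | 4·4+4·6 = 40
T: 5·2+1·6+5·0+5·0 = 16 | 4·1+4·3 = 16
E: 5·0+1·0+5·4+5·4 = 40 | 4·8+4·2 = 40
D: 5·5+1·5+5·2+5·0 = 40 | 4·2+4·8 = 40
gcd(5,1,5,5,4,4) = 1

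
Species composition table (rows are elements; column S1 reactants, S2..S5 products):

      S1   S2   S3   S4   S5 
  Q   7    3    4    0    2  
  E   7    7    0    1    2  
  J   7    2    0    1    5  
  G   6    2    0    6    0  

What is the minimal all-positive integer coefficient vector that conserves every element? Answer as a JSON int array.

Coefficients: [5, 3, 4, 4, 5]

Q: 5·7 = 35 | 3·3+4·4+4·0+5·2 = 35
E: 5·7 = 35 | 3·7+4·0+4·1+5·2 = 35
J: 5·7 = 35 | 3·2+4·0+4·1+5·5 = 35
G: 5·6 = 30 | 3·2+4·0+4·6+5·0 = 30
gcd(5,3,4,4,5) = 1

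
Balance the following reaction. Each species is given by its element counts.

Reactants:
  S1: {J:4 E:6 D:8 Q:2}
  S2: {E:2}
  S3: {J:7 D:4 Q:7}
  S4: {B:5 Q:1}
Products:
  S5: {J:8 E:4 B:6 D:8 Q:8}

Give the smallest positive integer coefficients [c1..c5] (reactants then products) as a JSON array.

J: 3·4+1·0+4·7+6·0 = 40 | 5·8 = 40
E: 3·6+1·2+4·0+6·0 = 20 | 5·4 = 20
B: 3·0+1·0+4·0+6·5 = 30 | 5·6 = 30
D: 3·8+1·0+4·4+6·0 = 40 | 5·8 = 40
Q: 3·2+1·0+4·7+6·1 = 40 | 5·8 = 40
gcd(3,1,4,6,5) = 1

Coefficients: [3, 1, 4, 6, 5]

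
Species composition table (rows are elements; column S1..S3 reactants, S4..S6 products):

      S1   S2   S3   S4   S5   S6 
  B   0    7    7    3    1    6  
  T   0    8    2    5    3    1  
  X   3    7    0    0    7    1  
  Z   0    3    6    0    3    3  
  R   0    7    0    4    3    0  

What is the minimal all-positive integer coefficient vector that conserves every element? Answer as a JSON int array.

Coefficients: [2, 5, 3, 5, 5, 6]

B: 2·0+5·7+3·7 = 56 | 5·3+5·1+6·6 = 56
T: 2·0+5·8+3·2 = 46 | 5·5+5·3+6·1 = 46
X: 2·3+5·7+3·0 = 41 | 5·0+5·7+6·1 = 41
Z: 2·0+5·3+3·6 = 33 | 5·0+5·3+6·3 = 33
R: 2·0+5·7+3·0 = 35 | 5·4+5·3+6·0 = 35
gcd(2,5,3,5,5,6) = 1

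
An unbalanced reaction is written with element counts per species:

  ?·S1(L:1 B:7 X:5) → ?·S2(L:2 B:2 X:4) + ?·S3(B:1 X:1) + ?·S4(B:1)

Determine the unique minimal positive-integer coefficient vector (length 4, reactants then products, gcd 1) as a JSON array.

Coefficients: [2, 1, 6, 6]

L: 2·1 = 2 | 1·2+6·0+6·0 = 2
B: 2·7 = 14 | 1·2+6·1+6·1 = 14
X: 2·5 = 10 | 1·4+6·1+6·0 = 10
gcd(2,1,6,6) = 1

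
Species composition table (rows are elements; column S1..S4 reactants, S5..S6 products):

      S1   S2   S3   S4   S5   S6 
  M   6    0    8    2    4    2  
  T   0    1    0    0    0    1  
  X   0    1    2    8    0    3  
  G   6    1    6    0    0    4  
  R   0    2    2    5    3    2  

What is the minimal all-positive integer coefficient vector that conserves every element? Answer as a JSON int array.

M: 1·6+6·0+2·8+1·2 = 24 | 3·4+6·2 = 24
T: 1·0+6·1+2·0+1·0 = 6 | 3·0+6·1 = 6
X: 1·0+6·1+2·2+1·8 = 18 | 3·0+6·3 = 18
G: 1·6+6·1+2·6+1·0 = 24 | 3·0+6·4 = 24
R: 1·0+6·2+2·2+1·5 = 21 | 3·3+6·2 = 21
gcd(1,6,2,1,3,6) = 1

Coefficients: [1, 6, 2, 1, 3, 6]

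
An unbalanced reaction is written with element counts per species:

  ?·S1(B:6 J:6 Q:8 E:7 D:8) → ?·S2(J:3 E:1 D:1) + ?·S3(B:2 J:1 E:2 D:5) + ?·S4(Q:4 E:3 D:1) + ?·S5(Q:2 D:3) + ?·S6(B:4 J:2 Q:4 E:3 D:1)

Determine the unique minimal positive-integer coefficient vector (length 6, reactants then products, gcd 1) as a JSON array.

Coefficients: [5, 5, 3, 2, 4, 6]

B: 5·6 = 30 | 5·0+3·2+2·0+4·0+6·4 = 30
J: 5·6 = 30 | 5·3+3·1+2·0+4·0+6·2 = 30
Q: 5·8 = 40 | 5·0+3·0+2·4+4·2+6·4 = 40
E: 5·7 = 35 | 5·1+3·2+2·3+4·0+6·3 = 35
D: 5·8 = 40 | 5·1+3·5+2·1+4·3+6·1 = 40
gcd(5,5,3,2,4,6) = 1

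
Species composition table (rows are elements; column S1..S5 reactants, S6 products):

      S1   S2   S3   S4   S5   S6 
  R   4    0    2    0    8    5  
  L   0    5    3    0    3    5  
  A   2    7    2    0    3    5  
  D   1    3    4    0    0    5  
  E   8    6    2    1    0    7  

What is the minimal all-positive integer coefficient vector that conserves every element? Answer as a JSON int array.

Coefficients: [1, 1, 4, 6, 1, 4]

R: 1·4+1·0+4·2+6·0+1·8 = 20 | 4·5 = 20
L: 1·0+1·5+4·3+6·0+1·3 = 20 | 4·5 = 20
A: 1·2+1·7+4·2+6·0+1·3 = 20 | 4·5 = 20
D: 1·1+1·3+4·4+6·0+1·0 = 20 | 4·5 = 20
E: 1·8+1·6+4·2+6·1+1·0 = 28 | 4·7 = 28
gcd(1,1,4,6,1,4) = 1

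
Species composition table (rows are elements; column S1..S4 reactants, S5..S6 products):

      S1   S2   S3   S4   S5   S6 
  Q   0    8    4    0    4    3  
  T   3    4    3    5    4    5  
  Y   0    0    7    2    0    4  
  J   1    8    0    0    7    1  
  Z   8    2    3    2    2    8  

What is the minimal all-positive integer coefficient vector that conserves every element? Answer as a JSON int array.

Coefficients: [3, 1, 2, 1, 1, 4]

Q: 3·0+1·8+2·4+1·0 = 16 | 1·4+4·3 = 16
T: 3·3+1·4+2·3+1·5 = 24 | 1·4+4·5 = 24
Y: 3·0+1·0+2·7+1·2 = 16 | 1·0+4·4 = 16
J: 3·1+1·8+2·0+1·0 = 11 | 1·7+4·1 = 11
Z: 3·8+1·2+2·3+1·2 = 34 | 1·2+4·8 = 34
gcd(3,1,2,1,1,4) = 1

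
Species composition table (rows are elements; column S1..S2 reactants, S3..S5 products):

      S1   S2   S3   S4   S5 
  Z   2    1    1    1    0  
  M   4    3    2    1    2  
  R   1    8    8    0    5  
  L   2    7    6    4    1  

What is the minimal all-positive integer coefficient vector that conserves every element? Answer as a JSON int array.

Z: 1·2+5·1 = 7 | 2·1+5·1+5·0 = 7
M: 1·4+5·3 = 19 | 2·2+5·1+5·2 = 19
R: 1·1+5·8 = 41 | 2·8+5·0+5·5 = 41
L: 1·2+5·7 = 37 | 2·6+5·4+5·1 = 37
gcd(1,5,2,5,5) = 1

Coefficients: [1, 5, 2, 5, 5]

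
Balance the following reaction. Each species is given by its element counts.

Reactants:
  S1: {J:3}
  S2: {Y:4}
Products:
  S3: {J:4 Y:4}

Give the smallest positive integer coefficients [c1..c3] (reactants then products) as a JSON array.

Coefficients: [4, 3, 3]

J: 4·3+3·0 = 12 | 3·4 = 12
Y: 4·0+3·4 = 12 | 3·4 = 12
gcd(4,3,3) = 1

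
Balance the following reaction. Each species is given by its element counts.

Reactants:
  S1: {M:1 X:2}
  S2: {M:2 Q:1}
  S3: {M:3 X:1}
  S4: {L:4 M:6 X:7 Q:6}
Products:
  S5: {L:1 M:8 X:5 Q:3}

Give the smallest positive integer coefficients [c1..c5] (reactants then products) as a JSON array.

L: 5·0+6·0+3·0+1·4 = 4 | 4·1 = 4
M: 5·1+6·2+3·3+1·6 = 32 | 4·8 = 32
X: 5·2+6·0+3·1+1·7 = 20 | 4·5 = 20
Q: 5·0+6·1+3·0+1·6 = 12 | 4·3 = 12
gcd(5,6,3,1,4) = 1

Coefficients: [5, 6, 3, 1, 4]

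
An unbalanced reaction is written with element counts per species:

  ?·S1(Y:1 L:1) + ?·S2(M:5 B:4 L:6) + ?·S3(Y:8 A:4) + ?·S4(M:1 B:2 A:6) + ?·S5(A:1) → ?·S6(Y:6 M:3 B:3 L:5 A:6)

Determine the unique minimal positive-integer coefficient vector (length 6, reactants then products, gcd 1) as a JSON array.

Y: 4·1+1·0+1·8+1·0+2·0 = 12 | 2·6 = 12
M: 4·0+1·5+1·0+1·1+2·0 = 6 | 2·3 = 6
B: 4·0+1·4+1·0+1·2+2·0 = 6 | 2·3 = 6
L: 4·1+1·6+1·0+1·0+2·0 = 10 | 2·5 = 10
A: 4·0+1·0+1·4+1·6+2·1 = 12 | 2·6 = 12
gcd(4,1,1,1,2,2) = 1

Coefficients: [4, 1, 1, 1, 2, 2]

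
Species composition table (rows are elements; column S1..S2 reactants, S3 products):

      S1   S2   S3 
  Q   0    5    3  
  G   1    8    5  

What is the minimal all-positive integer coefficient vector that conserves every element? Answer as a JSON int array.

Coefficients: [1, 3, 5]

Q: 1·0+3·5 = 15 | 5·3 = 15
G: 1·1+3·8 = 25 | 5·5 = 25
gcd(1,3,5) = 1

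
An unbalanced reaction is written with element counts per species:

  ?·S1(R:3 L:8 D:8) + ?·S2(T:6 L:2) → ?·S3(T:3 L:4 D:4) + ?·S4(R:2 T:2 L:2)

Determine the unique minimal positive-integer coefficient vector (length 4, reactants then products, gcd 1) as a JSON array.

R: 2·3+3·0 = 6 | 4·0+3·2 = 6
T: 2·0+3·6 = 18 | 4·3+3·2 = 18
L: 2·8+3·2 = 22 | 4·4+3·2 = 22
D: 2·8+3·0 = 16 | 4·4+3·0 = 16
gcd(2,3,4,3) = 1

Coefficients: [2, 3, 4, 3]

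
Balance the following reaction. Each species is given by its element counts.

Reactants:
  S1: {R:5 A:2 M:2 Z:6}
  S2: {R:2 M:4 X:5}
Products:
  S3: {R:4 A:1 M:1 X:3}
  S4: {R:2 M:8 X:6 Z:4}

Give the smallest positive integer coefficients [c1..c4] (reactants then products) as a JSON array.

R: 2·5+6·2 = 22 | 4·4+3·2 = 22
A: 2·2+6·0 = 4 | 4·1+3·0 = 4
M: 2·2+6·4 = 28 | 4·1+3·8 = 28
X: 2·0+6·5 = 30 | 4·3+3·6 = 30
Z: 2·6+6·0 = 12 | 4·0+3·4 = 12
gcd(2,6,4,3) = 1

Coefficients: [2, 6, 4, 3]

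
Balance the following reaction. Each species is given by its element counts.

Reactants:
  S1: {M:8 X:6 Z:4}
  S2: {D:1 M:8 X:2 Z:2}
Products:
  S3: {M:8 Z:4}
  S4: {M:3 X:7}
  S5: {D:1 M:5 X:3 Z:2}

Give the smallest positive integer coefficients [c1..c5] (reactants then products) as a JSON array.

D: 4·0+3·1 = 3 | 4·0+3·0+3·1 = 3
M: 4·8+3·8 = 56 | 4·8+3·3+3·5 = 56
X: 4·6+3·2 = 30 | 4·0+3·7+3·3 = 30
Z: 4·4+3·2 = 22 | 4·4+3·0+3·2 = 22
gcd(4,3,4,3,3) = 1

Coefficients: [4, 3, 4, 3, 3]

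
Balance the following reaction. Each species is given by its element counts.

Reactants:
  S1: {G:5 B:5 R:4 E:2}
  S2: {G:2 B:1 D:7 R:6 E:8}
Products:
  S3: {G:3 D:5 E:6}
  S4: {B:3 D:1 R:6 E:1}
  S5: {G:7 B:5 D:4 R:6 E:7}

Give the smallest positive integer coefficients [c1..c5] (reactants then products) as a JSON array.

G: 6·5+4·2 = 38 | 1·3+3·0+5·7 = 38
B: 6·5+4·1 = 34 | 1·0+3·3+5·5 = 34
D: 6·0+4·7 = 28 | 1·5+3·1+5·4 = 28
R: 6·4+4·6 = 48 | 1·0+3·6+5·6 = 48
E: 6·2+4·8 = 44 | 1·6+3·1+5·7 = 44
gcd(6,4,1,3,5) = 1

Coefficients: [6, 4, 1, 3, 5]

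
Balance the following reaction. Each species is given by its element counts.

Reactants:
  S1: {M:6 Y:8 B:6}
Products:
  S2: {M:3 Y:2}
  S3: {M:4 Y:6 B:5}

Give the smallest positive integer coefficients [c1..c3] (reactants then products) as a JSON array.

Coefficients: [5, 2, 6]

M: 5·6 = 30 | 2·3+6·4 = 30
Y: 5·8 = 40 | 2·2+6·6 = 40
B: 5·6 = 30 | 2·0+6·5 = 30
gcd(5,2,6) = 1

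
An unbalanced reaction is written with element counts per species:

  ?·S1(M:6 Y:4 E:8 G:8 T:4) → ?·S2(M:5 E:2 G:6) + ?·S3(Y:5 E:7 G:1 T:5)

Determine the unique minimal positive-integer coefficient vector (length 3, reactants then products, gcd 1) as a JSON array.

M: 5·6 = 30 | 6·5+4·0 = 30
Y: 5·4 = 20 | 6·0+4·5 = 20
E: 5·8 = 40 | 6·2+4·7 = 40
G: 5·8 = 40 | 6·6+4·1 = 40
T: 5·4 = 20 | 6·0+4·5 = 20
gcd(5,6,4) = 1

Coefficients: [5, 6, 4]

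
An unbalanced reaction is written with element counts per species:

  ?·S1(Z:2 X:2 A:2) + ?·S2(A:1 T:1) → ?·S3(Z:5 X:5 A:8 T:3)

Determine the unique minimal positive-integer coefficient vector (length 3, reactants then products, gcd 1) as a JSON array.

Z: 5·2+6·0 = 10 | 2·5 = 10
X: 5·2+6·0 = 10 | 2·5 = 10
A: 5·2+6·1 = 16 | 2·8 = 16
T: 5·0+6·1 = 6 | 2·3 = 6
gcd(5,6,2) = 1

Coefficients: [5, 6, 2]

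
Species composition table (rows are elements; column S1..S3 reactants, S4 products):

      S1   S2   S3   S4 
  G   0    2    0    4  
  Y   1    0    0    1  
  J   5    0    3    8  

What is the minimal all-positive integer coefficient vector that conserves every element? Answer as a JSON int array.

G: 1·0+2·2+1·0 = 4 | 1·4 = 4
Y: 1·1+2·0+1·0 = 1 | 1·1 = 1
J: 1·5+2·0+1·3 = 8 | 1·8 = 8
gcd(1,2,1,1) = 1

Coefficients: [1, 2, 1, 1]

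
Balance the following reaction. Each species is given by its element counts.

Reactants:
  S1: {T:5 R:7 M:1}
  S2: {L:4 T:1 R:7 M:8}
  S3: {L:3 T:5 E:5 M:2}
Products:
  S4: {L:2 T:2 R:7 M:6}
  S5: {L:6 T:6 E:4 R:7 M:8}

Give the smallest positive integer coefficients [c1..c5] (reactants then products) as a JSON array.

Coefficients: [2, 6, 4, 3, 5]

L: 2·0+6·4+4·3 = 36 | 3·2+5·6 = 36
T: 2·5+6·1+4·5 = 36 | 3·2+5·6 = 36
E: 2·0+6·0+4·5 = 20 | 3·0+5·4 = 20
R: 2·7+6·7+4·0 = 56 | 3·7+5·7 = 56
M: 2·1+6·8+4·2 = 58 | 3·6+5·8 = 58
gcd(2,6,4,3,5) = 1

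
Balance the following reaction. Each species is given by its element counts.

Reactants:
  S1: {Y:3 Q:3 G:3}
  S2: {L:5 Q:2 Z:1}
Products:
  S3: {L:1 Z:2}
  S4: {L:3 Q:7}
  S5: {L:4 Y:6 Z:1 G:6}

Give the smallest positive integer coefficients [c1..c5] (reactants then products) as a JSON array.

Coefficients: [6, 5, 1, 4, 3]

L: 6·0+5·5 = 25 | 1·1+4·3+3·4 = 25
Y: 6·3+5·0 = 18 | 1·0+4·0+3·6 = 18
Q: 6·3+5·2 = 28 | 1·0+4·7+3·0 = 28
Z: 6·0+5·1 = 5 | 1·2+4·0+3·1 = 5
G: 6·3+5·0 = 18 | 1·0+4·0+3·6 = 18
gcd(6,5,1,4,3) = 1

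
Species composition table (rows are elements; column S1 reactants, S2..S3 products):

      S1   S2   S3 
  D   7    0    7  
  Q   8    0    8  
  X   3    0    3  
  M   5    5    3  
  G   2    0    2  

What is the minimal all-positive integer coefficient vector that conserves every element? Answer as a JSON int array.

Coefficients: [5, 2, 5]

D: 5·7 = 35 | 2·0+5·7 = 35
Q: 5·8 = 40 | 2·0+5·8 = 40
X: 5·3 = 15 | 2·0+5·3 = 15
M: 5·5 = 25 | 2·5+5·3 = 25
G: 5·2 = 10 | 2·0+5·2 = 10
gcd(5,2,5) = 1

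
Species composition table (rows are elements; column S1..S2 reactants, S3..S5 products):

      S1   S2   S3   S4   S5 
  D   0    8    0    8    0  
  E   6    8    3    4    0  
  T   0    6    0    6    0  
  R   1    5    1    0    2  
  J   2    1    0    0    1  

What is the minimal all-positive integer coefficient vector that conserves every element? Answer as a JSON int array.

D: 1·0+3·8 = 24 | 6·0+3·8+5·0 = 24
E: 1·6+3·8 = 30 | 6·3+3·4+5·0 = 30
T: 1·0+3·6 = 18 | 6·0+3·6+5·0 = 18
R: 1·1+3·5 = 16 | 6·1+3·0+5·2 = 16
J: 1·2+3·1 = 5 | 6·0+3·0+5·1 = 5
gcd(1,3,6,3,5) = 1

Coefficients: [1, 3, 6, 3, 5]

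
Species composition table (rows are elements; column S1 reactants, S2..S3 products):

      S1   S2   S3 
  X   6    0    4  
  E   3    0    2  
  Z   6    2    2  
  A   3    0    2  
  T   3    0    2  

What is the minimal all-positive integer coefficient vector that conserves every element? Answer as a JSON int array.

X: 2·6 = 12 | 3·0+3·4 = 12
E: 2·3 = 6 | 3·0+3·2 = 6
Z: 2·6 = 12 | 3·2+3·2 = 12
A: 2·3 = 6 | 3·0+3·2 = 6
T: 2·3 = 6 | 3·0+3·2 = 6
gcd(2,3,3) = 1

Coefficients: [2, 3, 3]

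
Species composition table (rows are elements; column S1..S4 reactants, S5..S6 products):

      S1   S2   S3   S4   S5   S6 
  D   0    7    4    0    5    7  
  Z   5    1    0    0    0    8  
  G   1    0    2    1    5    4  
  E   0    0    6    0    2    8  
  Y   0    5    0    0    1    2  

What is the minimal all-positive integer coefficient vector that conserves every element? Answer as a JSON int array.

Coefficients: [3, 1, 3, 4, 1, 2]

D: 3·0+1·7+3·4+4·0 = 19 | 1·5+2·7 = 19
Z: 3·5+1·1+3·0+4·0 = 16 | 1·0+2·8 = 16
G: 3·1+1·0+3·2+4·1 = 13 | 1·5+2·4 = 13
E: 3·0+1·0+3·6+4·0 = 18 | 1·2+2·8 = 18
Y: 3·0+1·5+3·0+4·0 = 5 | 1·1+2·2 = 5
gcd(3,1,3,4,1,2) = 1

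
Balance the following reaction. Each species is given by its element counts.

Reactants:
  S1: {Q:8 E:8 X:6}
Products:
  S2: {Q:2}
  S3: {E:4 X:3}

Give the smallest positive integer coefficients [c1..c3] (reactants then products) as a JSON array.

Coefficients: [1, 4, 2]

Q: 1·8 = 8 | 4·2+2·0 = 8
E: 1·8 = 8 | 4·0+2·4 = 8
X: 1·6 = 6 | 4·0+2·3 = 6
gcd(1,4,2) = 1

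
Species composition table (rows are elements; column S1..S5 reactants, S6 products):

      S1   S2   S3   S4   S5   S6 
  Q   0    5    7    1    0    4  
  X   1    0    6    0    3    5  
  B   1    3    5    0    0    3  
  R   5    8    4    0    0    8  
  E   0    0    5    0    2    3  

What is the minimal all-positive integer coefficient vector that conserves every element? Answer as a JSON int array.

Q: 4·0+2·5+1·7+3·1+5·0 = 20 | 5·4 = 20
X: 4·1+2·0+1·6+3·0+5·3 = 25 | 5·5 = 25
B: 4·1+2·3+1·5+3·0+5·0 = 15 | 5·3 = 15
R: 4·5+2·8+1·4+3·0+5·0 = 40 | 5·8 = 40
E: 4·0+2·0+1·5+3·0+5·2 = 15 | 5·3 = 15
gcd(4,2,1,3,5,5) = 1

Coefficients: [4, 2, 1, 3, 5, 5]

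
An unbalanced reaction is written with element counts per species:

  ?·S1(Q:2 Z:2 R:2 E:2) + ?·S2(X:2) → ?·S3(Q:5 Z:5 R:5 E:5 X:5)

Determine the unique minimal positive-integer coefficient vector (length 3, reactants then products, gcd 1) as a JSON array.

Coefficients: [5, 5, 2]

Q: 5·2+5·0 = 10 | 2·5 = 10
Z: 5·2+5·0 = 10 | 2·5 = 10
R: 5·2+5·0 = 10 | 2·5 = 10
E: 5·2+5·0 = 10 | 2·5 = 10
X: 5·0+5·2 = 10 | 2·5 = 10
gcd(5,5,2) = 1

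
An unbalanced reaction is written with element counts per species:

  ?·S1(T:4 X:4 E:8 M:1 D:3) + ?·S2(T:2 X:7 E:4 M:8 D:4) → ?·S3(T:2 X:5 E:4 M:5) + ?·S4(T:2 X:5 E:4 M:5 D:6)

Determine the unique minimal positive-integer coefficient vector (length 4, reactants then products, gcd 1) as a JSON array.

Coefficients: [2, 6, 5, 5]

T: 2·4+6·2 = 20 | 5·2+5·2 = 20
X: 2·4+6·7 = 50 | 5·5+5·5 = 50
E: 2·8+6·4 = 40 | 5·4+5·4 = 40
M: 2·1+6·8 = 50 | 5·5+5·5 = 50
D: 2·3+6·4 = 30 | 5·0+5·6 = 30
gcd(2,6,5,5) = 1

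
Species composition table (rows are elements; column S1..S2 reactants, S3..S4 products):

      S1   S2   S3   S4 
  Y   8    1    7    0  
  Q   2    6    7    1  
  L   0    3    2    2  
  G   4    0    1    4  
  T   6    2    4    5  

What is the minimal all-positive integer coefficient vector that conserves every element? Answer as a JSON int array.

Y: 3·8+4·1 = 28 | 4·7+2·0 = 28
Q: 3·2+4·6 = 30 | 4·7+2·1 = 30
L: 3·0+4·3 = 12 | 4·2+2·2 = 12
G: 3·4+4·0 = 12 | 4·1+2·4 = 12
T: 3·6+4·2 = 26 | 4·4+2·5 = 26
gcd(3,4,4,2) = 1

Coefficients: [3, 4, 4, 2]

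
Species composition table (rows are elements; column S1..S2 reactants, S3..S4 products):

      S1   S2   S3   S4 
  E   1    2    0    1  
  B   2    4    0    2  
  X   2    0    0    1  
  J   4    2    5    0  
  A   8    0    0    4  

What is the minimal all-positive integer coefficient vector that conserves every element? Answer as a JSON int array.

Coefficients: [2, 1, 2, 4]

E: 2·1+1·2 = 4 | 2·0+4·1 = 4
B: 2·2+1·4 = 8 | 2·0+4·2 = 8
X: 2·2+1·0 = 4 | 2·0+4·1 = 4
J: 2·4+1·2 = 10 | 2·5+4·0 = 10
A: 2·8+1·0 = 16 | 2·0+4·4 = 16
gcd(2,1,2,4) = 1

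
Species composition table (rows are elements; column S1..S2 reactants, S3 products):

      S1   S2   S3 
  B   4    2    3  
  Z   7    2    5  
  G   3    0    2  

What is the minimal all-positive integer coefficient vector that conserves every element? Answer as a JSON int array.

B: 4·4+1·2 = 18 | 6·3 = 18
Z: 4·7+1·2 = 30 | 6·5 = 30
G: 4·3+1·0 = 12 | 6·2 = 12
gcd(4,1,6) = 1

Coefficients: [4, 1, 6]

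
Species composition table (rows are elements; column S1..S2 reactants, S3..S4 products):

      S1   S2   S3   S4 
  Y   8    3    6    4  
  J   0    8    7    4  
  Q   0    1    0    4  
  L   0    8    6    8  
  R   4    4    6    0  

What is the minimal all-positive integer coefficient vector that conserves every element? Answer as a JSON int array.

Y: 2·8+4·3 = 28 | 4·6+1·4 = 28
J: 2·0+4·8 = 32 | 4·7+1·4 = 32
Q: 2·0+4·1 = 4 | 4·0+1·4 = 4
L: 2·0+4·8 = 32 | 4·6+1·8 = 32
R: 2·4+4·4 = 24 | 4·6+1·0 = 24
gcd(2,4,4,1) = 1

Coefficients: [2, 4, 4, 1]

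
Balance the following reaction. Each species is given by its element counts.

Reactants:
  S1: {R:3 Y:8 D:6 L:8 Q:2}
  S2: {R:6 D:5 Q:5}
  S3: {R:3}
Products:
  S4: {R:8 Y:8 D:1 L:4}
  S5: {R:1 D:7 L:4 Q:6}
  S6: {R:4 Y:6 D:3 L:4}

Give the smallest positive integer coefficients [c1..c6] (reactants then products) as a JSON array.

Coefficients: [4, 2, 1, 1, 3, 4]

R: 4·3+2·6+1·3 = 27 | 1·8+3·1+4·4 = 27
Y: 4·8+2·0+1·0 = 32 | 1·8+3·0+4·6 = 32
D: 4·6+2·5+1·0 = 34 | 1·1+3·7+4·3 = 34
L: 4·8+2·0+1·0 = 32 | 1·4+3·4+4·4 = 32
Q: 4·2+2·5+1·0 = 18 | 1·0+3·6+4·0 = 18
gcd(4,2,1,1,3,4) = 1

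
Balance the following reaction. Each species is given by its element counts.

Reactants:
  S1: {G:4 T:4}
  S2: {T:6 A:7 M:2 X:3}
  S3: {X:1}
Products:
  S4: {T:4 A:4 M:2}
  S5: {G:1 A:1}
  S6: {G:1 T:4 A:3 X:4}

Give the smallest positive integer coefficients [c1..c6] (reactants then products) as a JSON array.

G: 2·4+6·0+2·0 = 8 | 6·0+3·1+5·1 = 8
T: 2·4+6·6+2·0 = 44 | 6·4+3·0+5·4 = 44
A: 2·0+6·7+2·0 = 42 | 6·4+3·1+5·3 = 42
M: 2·0+6·2+2·0 = 12 | 6·2+3·0+5·0 = 12
X: 2·0+6·3+2·1 = 20 | 6·0+3·0+5·4 = 20
gcd(2,6,2,6,3,5) = 1

Coefficients: [2, 6, 2, 6, 3, 5]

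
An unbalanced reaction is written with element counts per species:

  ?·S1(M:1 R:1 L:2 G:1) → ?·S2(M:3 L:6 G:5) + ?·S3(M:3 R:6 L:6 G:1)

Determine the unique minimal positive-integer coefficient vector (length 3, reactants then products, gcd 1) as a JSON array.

M: 6·1 = 6 | 1·3+1·3 = 6
R: 6·1 = 6 | 1·0+1·6 = 6
L: 6·2 = 12 | 1·6+1·6 = 12
G: 6·1 = 6 | 1·5+1·1 = 6
gcd(6,1,1) = 1

Coefficients: [6, 1, 1]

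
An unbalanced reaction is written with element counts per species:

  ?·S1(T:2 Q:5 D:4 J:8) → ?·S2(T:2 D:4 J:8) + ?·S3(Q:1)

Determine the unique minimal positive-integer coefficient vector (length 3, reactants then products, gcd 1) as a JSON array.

Coefficients: [1, 1, 5]

T: 1·2 = 2 | 1·2+5·0 = 2
Q: 1·5 = 5 | 1·0+5·1 = 5
D: 1·4 = 4 | 1·4+5·0 = 4
J: 1·8 = 8 | 1·8+5·0 = 8
gcd(1,1,5) = 1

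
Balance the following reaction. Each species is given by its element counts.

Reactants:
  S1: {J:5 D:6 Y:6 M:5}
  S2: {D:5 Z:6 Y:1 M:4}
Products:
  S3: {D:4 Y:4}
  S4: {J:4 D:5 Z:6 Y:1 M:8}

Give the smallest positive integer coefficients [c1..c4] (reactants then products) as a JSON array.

J: 4·5+5·0 = 20 | 6·0+5·4 = 20
D: 4·6+5·5 = 49 | 6·4+5·5 = 49
Z: 4·0+5·6 = 30 | 6·0+5·6 = 30
Y: 4·6+5·1 = 29 | 6·4+5·1 = 29
M: 4·5+5·4 = 40 | 6·0+5·8 = 40
gcd(4,5,6,5) = 1

Coefficients: [4, 5, 6, 5]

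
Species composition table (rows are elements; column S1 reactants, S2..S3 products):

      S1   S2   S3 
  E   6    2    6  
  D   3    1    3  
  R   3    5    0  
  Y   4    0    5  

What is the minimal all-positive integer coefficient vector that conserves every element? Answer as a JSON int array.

Coefficients: [5, 3, 4]

E: 5·6 = 30 | 3·2+4·6 = 30
D: 5·3 = 15 | 3·1+4·3 = 15
R: 5·3 = 15 | 3·5+4·0 = 15
Y: 5·4 = 20 | 3·0+4·5 = 20
gcd(5,3,4) = 1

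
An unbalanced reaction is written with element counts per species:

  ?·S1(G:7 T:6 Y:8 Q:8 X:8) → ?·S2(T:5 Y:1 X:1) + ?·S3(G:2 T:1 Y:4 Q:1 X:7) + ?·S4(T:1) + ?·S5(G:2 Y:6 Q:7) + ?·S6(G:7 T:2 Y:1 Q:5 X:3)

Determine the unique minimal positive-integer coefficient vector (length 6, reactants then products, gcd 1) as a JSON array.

Coefficients: [5, 3, 4, 5, 3, 3]

G: 5·7 = 35 | 3·0+4·2+5·0+3·2+3·7 = 35
T: 5·6 = 30 | 3·5+4·1+5·1+3·0+3·2 = 30
Y: 5·8 = 40 | 3·1+4·4+5·0+3·6+3·1 = 40
Q: 5·8 = 40 | 3·0+4·1+5·0+3·7+3·5 = 40
X: 5·8 = 40 | 3·1+4·7+5·0+3·0+3·3 = 40
gcd(5,3,4,5,3,3) = 1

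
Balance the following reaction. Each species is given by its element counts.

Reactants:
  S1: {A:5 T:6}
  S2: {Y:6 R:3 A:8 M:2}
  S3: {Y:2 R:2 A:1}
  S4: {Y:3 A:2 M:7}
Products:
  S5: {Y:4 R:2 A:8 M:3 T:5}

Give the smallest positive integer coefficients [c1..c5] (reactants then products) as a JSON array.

Y: 5·0+2·6+3·2+2·3 = 24 | 6·4 = 24
R: 5·0+2·3+3·2+2·0 = 12 | 6·2 = 12
A: 5·5+2·8+3·1+2·2 = 48 | 6·8 = 48
M: 5·0+2·2+3·0+2·7 = 18 | 6·3 = 18
T: 5·6+2·0+3·0+2·0 = 30 | 6·5 = 30
gcd(5,2,3,2,6) = 1

Coefficients: [5, 2, 3, 2, 6]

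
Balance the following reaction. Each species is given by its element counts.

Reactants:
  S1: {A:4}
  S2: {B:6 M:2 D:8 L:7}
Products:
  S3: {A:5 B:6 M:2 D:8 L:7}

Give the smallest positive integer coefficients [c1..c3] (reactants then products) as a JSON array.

Coefficients: [5, 4, 4]

A: 5·4+4·0 = 20 | 4·5 = 20
B: 5·0+4·6 = 24 | 4·6 = 24
M: 5·0+4·2 = 8 | 4·2 = 8
D: 5·0+4·8 = 32 | 4·8 = 32
L: 5·0+4·7 = 28 | 4·7 = 28
gcd(5,4,4) = 1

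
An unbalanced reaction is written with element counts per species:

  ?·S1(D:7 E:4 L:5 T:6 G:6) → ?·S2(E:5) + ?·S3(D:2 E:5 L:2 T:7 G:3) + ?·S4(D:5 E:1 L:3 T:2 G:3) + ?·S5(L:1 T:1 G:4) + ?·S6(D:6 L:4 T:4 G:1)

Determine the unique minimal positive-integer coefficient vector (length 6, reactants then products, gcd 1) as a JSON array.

D: 5·7 = 35 | 1·0+2·2+5·5+2·0+1·6 = 35
E: 5·4 = 20 | 1·5+2·5+5·1+2·0+1·0 = 20
L: 5·5 = 25 | 1·0+2·2+5·3+2·1+1·4 = 25
T: 5·6 = 30 | 1·0+2·7+5·2+2·1+1·4 = 30
G: 5·6 = 30 | 1·0+2·3+5·3+2·4+1·1 = 30
gcd(5,1,2,5,2,1) = 1

Coefficients: [5, 1, 2, 5, 2, 1]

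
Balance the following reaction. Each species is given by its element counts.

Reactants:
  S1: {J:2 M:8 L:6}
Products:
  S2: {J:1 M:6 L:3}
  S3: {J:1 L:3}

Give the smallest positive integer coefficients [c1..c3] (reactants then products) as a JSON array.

Coefficients: [3, 4, 2]

J: 3·2 = 6 | 4·1+2·1 = 6
M: 3·8 = 24 | 4·6+2·0 = 24
L: 3·6 = 18 | 4·3+2·3 = 18
gcd(3,4,2) = 1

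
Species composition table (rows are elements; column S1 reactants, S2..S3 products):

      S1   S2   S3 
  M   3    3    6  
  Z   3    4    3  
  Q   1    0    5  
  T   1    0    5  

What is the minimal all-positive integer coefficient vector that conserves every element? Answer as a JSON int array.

Coefficients: [5, 3, 1]

M: 5·3 = 15 | 3·3+1·6 = 15
Z: 5·3 = 15 | 3·4+1·3 = 15
Q: 5·1 = 5 | 3·0+1·5 = 5
T: 5·1 = 5 | 3·0+1·5 = 5
gcd(5,3,1) = 1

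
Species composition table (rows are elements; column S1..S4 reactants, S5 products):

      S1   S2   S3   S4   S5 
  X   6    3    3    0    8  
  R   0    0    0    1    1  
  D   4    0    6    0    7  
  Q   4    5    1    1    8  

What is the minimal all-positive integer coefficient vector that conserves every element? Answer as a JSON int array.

X: 3·6+5·3+5·3+6·0 = 48 | 6·8 = 48
R: 3·0+5·0+5·0+6·1 = 6 | 6·1 = 6
D: 3·4+5·0+5·6+6·0 = 42 | 6·7 = 42
Q: 3·4+5·5+5·1+6·1 = 48 | 6·8 = 48
gcd(3,5,5,6,6) = 1

Coefficients: [3, 5, 5, 6, 6]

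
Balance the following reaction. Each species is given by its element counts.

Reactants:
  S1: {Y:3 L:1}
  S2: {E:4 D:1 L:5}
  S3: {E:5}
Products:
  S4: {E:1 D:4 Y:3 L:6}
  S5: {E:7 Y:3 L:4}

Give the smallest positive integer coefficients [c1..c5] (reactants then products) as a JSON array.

E: 6·0+4·4+4·5 = 36 | 1·1+5·7 = 36
D: 6·0+4·1+4·0 = 4 | 1·4+5·0 = 4
Y: 6·3+4·0+4·0 = 18 | 1·3+5·3 = 18
L: 6·1+4·5+4·0 = 26 | 1·6+5·4 = 26
gcd(6,4,4,1,5) = 1

Coefficients: [6, 4, 4, 1, 5]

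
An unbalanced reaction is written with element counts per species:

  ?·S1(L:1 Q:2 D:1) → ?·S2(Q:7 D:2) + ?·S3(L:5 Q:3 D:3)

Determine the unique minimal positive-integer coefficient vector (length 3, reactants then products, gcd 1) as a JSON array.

L: 5·1 = 5 | 1·0+1·5 = 5
Q: 5·2 = 10 | 1·7+1·3 = 10
D: 5·1 = 5 | 1·2+1·3 = 5
gcd(5,1,1) = 1

Coefficients: [5, 1, 1]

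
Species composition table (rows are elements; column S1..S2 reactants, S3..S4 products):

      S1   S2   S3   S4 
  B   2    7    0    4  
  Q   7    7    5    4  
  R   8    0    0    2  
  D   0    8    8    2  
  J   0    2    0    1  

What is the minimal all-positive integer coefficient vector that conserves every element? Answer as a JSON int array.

B: 1·2+2·7 = 16 | 1·0+4·4 = 16
Q: 1·7+2·7 = 21 | 1·5+4·4 = 21
R: 1·8+2·0 = 8 | 1·0+4·2 = 8
D: 1·0+2·8 = 16 | 1·8+4·2 = 16
J: 1·0+2·2 = 4 | 1·0+4·1 = 4
gcd(1,2,1,4) = 1

Coefficients: [1, 2, 1, 4]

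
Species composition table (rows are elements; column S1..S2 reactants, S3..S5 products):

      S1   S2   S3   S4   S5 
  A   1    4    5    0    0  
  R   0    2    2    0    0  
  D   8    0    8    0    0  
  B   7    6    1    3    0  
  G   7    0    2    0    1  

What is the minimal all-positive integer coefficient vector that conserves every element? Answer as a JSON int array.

A: 1·1+1·4 = 5 | 1·5+4·0+5·0 = 5
R: 1·0+1·2 = 2 | 1·2+4·0+5·0 = 2
D: 1·8+1·0 = 8 | 1·8+4·0+5·0 = 8
B: 1·7+1·6 = 13 | 1·1+4·3+5·0 = 13
G: 1·7+1·0 = 7 | 1·2+4·0+5·1 = 7
gcd(1,1,1,4,5) = 1

Coefficients: [1, 1, 1, 4, 5]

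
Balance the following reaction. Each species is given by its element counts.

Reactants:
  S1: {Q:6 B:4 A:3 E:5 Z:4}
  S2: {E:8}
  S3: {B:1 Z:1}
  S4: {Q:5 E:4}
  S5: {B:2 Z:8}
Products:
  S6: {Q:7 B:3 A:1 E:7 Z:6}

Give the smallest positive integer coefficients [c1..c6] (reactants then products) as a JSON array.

Q: 2·6+1·0+4·0+6·5+3·0 = 42 | 6·7 = 42
B: 2·4+1·0+4·1+6·0+3·2 = 18 | 6·3 = 18
A: 2·3+1·0+4·0+6·0+3·0 = 6 | 6·1 = 6
E: 2·5+1·8+4·0+6·4+3·0 = 42 | 6·7 = 42
Z: 2·4+1·0+4·1+6·0+3·8 = 36 | 6·6 = 36
gcd(2,1,4,6,3,6) = 1

Coefficients: [2, 1, 4, 6, 3, 6]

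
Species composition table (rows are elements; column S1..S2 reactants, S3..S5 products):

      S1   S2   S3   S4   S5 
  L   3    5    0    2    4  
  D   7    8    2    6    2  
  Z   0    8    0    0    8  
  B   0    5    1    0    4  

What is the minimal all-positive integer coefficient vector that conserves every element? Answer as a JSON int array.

L: 2·3+4·5 = 26 | 4·0+5·2+4·4 = 26
D: 2·7+4·8 = 46 | 4·2+5·6+4·2 = 46
Z: 2·0+4·8 = 32 | 4·0+5·0+4·8 = 32
B: 2·0+4·5 = 20 | 4·1+5·0+4·4 = 20
gcd(2,4,4,5,4) = 1

Coefficients: [2, 4, 4, 5, 4]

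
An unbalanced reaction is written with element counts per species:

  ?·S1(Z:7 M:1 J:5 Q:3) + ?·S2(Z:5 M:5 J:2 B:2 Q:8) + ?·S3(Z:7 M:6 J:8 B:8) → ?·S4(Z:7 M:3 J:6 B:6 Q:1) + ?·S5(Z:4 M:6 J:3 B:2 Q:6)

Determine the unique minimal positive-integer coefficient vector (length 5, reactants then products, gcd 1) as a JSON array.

Z: 1·7+4·5+4·7 = 55 | 5·7+5·4 = 55
M: 1·1+4·5+4·6 = 45 | 5·3+5·6 = 45
J: 1·5+4·2+4·8 = 45 | 5·6+5·3 = 45
B: 1·0+4·2+4·8 = 40 | 5·6+5·2 = 40
Q: 1·3+4·8+4·0 = 35 | 5·1+5·6 = 35
gcd(1,4,4,5,5) = 1

Coefficients: [1, 4, 4, 5, 5]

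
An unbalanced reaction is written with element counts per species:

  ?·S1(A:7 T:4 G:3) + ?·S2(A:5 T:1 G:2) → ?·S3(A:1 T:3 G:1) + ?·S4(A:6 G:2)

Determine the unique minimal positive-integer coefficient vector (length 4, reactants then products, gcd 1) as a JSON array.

Coefficients: [2, 4, 4, 5]

A: 2·7+4·5 = 34 | 4·1+5·6 = 34
T: 2·4+4·1 = 12 | 4·3+5·0 = 12
G: 2·3+4·2 = 14 | 4·1+5·2 = 14
gcd(2,4,4,5) = 1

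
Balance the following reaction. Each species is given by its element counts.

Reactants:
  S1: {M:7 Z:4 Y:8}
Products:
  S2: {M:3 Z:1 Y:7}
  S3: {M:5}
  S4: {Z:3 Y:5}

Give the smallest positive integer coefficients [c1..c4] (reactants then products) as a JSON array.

M: 4·7 = 28 | 1·3+5·5+5·0 = 28
Z: 4·4 = 16 | 1·1+5·0+5·3 = 16
Y: 4·8 = 32 | 1·7+5·0+5·5 = 32
gcd(4,1,5,5) = 1

Coefficients: [4, 1, 5, 5]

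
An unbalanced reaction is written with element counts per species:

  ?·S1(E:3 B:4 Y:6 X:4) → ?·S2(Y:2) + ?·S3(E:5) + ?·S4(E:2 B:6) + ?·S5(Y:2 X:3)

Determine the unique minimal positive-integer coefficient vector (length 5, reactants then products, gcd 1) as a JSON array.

E: 3·3 = 9 | 5·0+1·5+2·2+4·0 = 9
B: 3·4 = 12 | 5·0+1·0+2·6+4·0 = 12
Y: 3·6 = 18 | 5·2+1·0+2·0+4·2 = 18
X: 3·4 = 12 | 5·0+1·0+2·0+4·3 = 12
gcd(3,5,1,2,4) = 1

Coefficients: [3, 5, 1, 2, 4]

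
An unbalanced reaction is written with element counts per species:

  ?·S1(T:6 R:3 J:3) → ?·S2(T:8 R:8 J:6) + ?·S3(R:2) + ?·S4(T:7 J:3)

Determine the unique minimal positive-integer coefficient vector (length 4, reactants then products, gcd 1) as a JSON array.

T: 6·6 = 36 | 1·8+5·0+4·7 = 36
R: 6·3 = 18 | 1·8+5·2+4·0 = 18
J: 6·3 = 18 | 1·6+5·0+4·3 = 18
gcd(6,1,5,4) = 1

Coefficients: [6, 1, 5, 4]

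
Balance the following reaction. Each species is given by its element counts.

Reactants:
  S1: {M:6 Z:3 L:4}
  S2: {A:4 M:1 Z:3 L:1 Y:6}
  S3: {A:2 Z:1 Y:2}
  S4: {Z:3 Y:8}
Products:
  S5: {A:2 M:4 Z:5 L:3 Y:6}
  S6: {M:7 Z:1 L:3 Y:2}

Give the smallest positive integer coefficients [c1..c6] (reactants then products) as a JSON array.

A: 5·0+1·4+4·2+3·0 = 12 | 6·2+1·0 = 12
M: 5·6+1·1+4·0+3·0 = 31 | 6·4+1·7 = 31
Z: 5·3+1·3+4·1+3·3 = 31 | 6·5+1·1 = 31
L: 5·4+1·1+4·0+3·0 = 21 | 6·3+1·3 = 21
Y: 5·0+1·6+4·2+3·8 = 38 | 6·6+1·2 = 38
gcd(5,1,4,3,6,1) = 1

Coefficients: [5, 1, 4, 3, 6, 1]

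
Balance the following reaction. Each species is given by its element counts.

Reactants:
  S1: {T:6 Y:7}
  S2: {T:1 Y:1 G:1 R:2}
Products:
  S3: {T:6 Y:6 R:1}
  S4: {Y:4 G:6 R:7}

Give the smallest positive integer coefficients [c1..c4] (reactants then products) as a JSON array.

T: 4·6+6·1 = 30 | 5·6+1·0 = 30
Y: 4·7+6·1 = 34 | 5·6+1·4 = 34
G: 4·0+6·1 = 6 | 5·0+1·6 = 6
R: 4·0+6·2 = 12 | 5·1+1·7 = 12
gcd(4,6,5,1) = 1

Coefficients: [4, 6, 5, 1]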